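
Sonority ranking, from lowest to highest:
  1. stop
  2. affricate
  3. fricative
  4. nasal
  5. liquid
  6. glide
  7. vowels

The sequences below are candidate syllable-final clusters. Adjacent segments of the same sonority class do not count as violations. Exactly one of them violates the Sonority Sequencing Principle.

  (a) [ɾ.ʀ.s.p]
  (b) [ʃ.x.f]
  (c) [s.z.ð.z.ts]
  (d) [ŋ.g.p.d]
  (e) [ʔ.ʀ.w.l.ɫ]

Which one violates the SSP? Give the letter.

(a) sonority 5-5-3-1: well-formed.
(b) sonority 3-3-3: well-formed.
(c) sonority 3-3-3-3-2: well-formed.
(d) sonority 4-1-1-1: well-formed.
(e) sonority 1-5-6-5-5: ill-formed.

e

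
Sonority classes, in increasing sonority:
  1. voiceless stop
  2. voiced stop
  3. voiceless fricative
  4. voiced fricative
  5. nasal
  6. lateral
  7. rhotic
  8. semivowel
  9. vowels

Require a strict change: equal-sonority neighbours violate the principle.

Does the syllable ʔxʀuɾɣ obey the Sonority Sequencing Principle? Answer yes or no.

Onset: /ʔ/ is a voiceless stop (sonority 1), /x/ is a voiceless fricative (sonority 3), /ʀ/ is a rhotic (sonority 7); then the nucleus /u/ (sonority 9).
Onset profile 1-3-7-9 — rises to the nucleus.
Coda: /ɾ/ is a rhotic (sonority 7), /ɣ/ is a voiced fricative (sonority 4).
Coda profile 9-7-4 — falls from the nucleus.

yes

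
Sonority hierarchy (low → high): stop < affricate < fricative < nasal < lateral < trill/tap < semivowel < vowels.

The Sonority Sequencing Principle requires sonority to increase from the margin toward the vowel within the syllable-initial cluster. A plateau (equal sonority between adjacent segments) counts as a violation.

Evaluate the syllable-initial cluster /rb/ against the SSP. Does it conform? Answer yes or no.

/r/: trill/tap = 6.
/b/: stop = 1.
The profile is 6-1. Between /r/ (6) and /b/ (1) sonority does not rise, so the cluster violates the SSP.

no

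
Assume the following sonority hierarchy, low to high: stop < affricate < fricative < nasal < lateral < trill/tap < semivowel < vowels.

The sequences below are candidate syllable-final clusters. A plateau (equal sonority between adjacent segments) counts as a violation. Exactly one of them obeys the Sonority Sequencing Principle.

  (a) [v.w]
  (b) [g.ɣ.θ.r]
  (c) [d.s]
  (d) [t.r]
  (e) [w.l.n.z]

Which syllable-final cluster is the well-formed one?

e

(a) sonority 3-7: ill-formed.
(b) sonority 1-3-3-6: ill-formed.
(c) sonority 1-3: ill-formed.
(d) sonority 1-6: ill-formed.
(e) sonority 7-5-4-3: well-formed.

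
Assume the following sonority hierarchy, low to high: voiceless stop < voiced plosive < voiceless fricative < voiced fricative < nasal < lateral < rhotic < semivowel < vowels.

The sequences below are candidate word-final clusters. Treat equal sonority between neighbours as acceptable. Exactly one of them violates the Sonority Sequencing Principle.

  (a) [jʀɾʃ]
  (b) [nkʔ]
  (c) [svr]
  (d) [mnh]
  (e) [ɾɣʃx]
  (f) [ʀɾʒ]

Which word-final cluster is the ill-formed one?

c

(a) 8-7-7-3 → obeys
(b) 5-1-1 → obeys
(c) 3-4-7 → violates
(d) 5-5-3 → obeys
(e) 7-4-3-3 → obeys
(f) 7-7-4 → obeys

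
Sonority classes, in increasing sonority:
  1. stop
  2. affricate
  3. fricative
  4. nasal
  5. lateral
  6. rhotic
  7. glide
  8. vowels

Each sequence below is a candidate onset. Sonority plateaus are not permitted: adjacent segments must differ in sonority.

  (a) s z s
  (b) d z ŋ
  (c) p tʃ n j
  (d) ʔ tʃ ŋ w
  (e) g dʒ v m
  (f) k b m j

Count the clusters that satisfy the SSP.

(a) 3-3-3 → violates
(b) 1-3-4 → obeys
(c) 1-2-4-7 → obeys
(d) 1-2-4-7 → obeys
(e) 1-2-3-4 → obeys
(f) 1-1-4-7 → violates

4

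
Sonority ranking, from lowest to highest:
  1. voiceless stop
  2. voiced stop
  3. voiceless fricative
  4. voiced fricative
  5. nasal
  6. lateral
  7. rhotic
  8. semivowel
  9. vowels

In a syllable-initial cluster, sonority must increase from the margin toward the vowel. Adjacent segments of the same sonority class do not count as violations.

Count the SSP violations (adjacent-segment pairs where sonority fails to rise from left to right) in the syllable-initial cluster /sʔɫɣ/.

2

/s/ is a voiceless fricative (sonority 3).
/ʔ/ is a voiceless stop (sonority 1).
/ɫ/ is a lateral (sonority 6).
/ɣ/ is a voiced fricative (sonority 4).
/s/→/ʔ/: 3→1 (does not rise) — violation.
/ʔ/→/ɫ/: 1→6 (rises) — ok.
/ɫ/→/ɣ/: 6→4 (does not rise) — violation.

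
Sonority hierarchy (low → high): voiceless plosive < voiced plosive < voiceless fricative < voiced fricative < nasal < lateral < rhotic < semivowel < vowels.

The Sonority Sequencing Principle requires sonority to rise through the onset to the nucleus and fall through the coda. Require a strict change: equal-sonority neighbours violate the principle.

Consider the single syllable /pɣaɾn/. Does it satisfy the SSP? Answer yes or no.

yes

Onset: /p/ is a voiceless plosive (sonority 1), /ɣ/ is a voiced fricative (sonority 4); then the nucleus /a/ (sonority 9).
Onset profile 1-4-9 — rises to the nucleus.
Coda: /ɾ/ is a rhotic (sonority 7), /n/ is a nasal (sonority 5).
Coda profile 9-7-5 — falls from the nucleus.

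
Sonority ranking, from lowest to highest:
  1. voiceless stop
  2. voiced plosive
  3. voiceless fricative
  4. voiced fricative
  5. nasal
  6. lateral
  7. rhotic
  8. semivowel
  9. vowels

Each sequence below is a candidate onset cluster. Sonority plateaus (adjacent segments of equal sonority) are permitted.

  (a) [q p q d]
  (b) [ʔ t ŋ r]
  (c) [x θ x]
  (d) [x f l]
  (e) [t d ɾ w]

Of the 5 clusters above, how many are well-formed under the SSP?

5

(a) [q p q d]: profile 1-1-1-2 — obeys.
(b) [ʔ t ŋ r]: profile 1-1-5-7 — obeys.
(c) [x θ x]: profile 3-3-3 — obeys.
(d) [x f l]: profile 3-3-6 — obeys.
(e) [t d ɾ w]: profile 1-2-7-8 — obeys.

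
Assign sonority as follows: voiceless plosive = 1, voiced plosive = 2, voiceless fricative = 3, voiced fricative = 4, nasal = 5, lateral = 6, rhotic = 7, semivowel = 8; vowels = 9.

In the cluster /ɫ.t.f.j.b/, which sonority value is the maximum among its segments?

/ɫ/ — lateral, sonority 6.
/t/ — voiceless plosive, sonority 1.
/f/ — voiceless fricative, sonority 3.
/j/ — semivowel, sonority 8.
/b/ — voiced plosive, sonority 2.
The maximum is 8.

8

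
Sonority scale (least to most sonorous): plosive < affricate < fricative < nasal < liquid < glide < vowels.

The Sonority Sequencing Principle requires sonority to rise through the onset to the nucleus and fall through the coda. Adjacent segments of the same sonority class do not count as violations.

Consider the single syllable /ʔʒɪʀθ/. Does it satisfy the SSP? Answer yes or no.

yes

Onset: /ʔ/ is a plosive (sonority 1), /ʒ/ is a fricative (sonority 3); then the nucleus /ɪ/ (sonority 7).
Onset profile 1-3-7 — rises to the nucleus.
Coda: /ʀ/ is a liquid (sonority 5), /θ/ is a fricative (sonority 3).
Coda profile 7-5-3 — falls from the nucleus.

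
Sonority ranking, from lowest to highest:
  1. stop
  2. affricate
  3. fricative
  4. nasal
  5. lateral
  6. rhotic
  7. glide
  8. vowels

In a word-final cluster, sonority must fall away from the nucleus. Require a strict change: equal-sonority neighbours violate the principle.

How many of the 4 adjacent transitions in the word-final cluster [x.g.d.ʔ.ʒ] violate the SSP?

3

/x/ — fricative, sonority 3.
/g/ — stop, sonority 1.
/d/ — stop, sonority 1.
/ʔ/ — stop, sonority 1.
/ʒ/ — fricative, sonority 3.
/x/→/g/: 3→1 (falls) — ok.
/g/→/d/: 1→1 (plateau) — violation.
/d/→/ʔ/: 1→1 (plateau) — violation.
/ʔ/→/ʒ/: 1→3 (does not fall) — violation.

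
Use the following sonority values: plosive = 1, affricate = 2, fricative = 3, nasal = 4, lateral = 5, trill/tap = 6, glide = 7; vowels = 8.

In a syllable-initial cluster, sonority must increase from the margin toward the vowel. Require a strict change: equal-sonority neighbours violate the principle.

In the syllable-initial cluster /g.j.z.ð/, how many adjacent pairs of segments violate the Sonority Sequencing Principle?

2

/g/ is a plosive (sonority 1).
/j/ is a glide (sonority 7).
/z/ is a fricative (sonority 3).
/ð/ is a fricative (sonority 3).
/g/→/j/: 1→7 (rises) — ok.
/j/→/z/: 7→3 (does not rise) — violation.
/z/→/ð/: 3→3 (plateau) — violation.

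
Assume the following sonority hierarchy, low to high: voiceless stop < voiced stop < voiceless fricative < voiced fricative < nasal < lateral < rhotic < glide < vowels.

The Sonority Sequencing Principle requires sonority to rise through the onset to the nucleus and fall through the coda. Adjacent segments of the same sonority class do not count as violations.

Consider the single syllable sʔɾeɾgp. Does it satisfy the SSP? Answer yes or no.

no

Onset: /s/ is a voiceless fricative (sonority 3), /ʔ/ is a voiceless stop (sonority 1), /ɾ/ is a rhotic (sonority 7); then the nucleus /e/ (sonority 9).
Onset profile 3-1-7-9 — does not rise throughout.
Coda: /ɾ/ is a rhotic (sonority 7), /g/ is a voiced stop (sonority 2), /p/ is a voiceless stop (sonority 1).
Coda profile 9-7-2-1 — falls from the nucleus.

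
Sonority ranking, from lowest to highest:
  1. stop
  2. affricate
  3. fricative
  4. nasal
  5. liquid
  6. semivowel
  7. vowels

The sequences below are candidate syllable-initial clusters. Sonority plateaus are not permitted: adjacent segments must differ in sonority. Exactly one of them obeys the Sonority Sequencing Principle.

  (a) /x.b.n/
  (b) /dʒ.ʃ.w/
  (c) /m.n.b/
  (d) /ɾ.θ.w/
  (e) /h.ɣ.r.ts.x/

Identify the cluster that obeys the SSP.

b

(a) /x.b.n/: profile 3-1-4 — violates.
(b) /dʒ.ʃ.w/: profile 2-3-6 — obeys.
(c) /m.n.b/: profile 4-4-1 — violates.
(d) /ɾ.θ.w/: profile 5-3-6 — violates.
(e) /h.ɣ.r.ts.x/: profile 3-3-5-2-3 — violates.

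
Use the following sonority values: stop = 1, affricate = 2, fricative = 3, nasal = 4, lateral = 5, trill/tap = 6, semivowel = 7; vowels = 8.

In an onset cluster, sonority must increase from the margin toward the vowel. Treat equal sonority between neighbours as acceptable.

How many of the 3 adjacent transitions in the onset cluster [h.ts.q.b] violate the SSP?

/h/ is a fricative (sonority 3).
/ts/ is an affricate (sonority 2).
/q/ is a stop (sonority 1).
/b/ is a stop (sonority 1).
/h/→/ts/: 3→2 (does not rise) — violation.
/ts/→/q/: 2→1 (does not rise) — violation.
/q/→/b/: 1→1 (plateau, allowed) — ok.

2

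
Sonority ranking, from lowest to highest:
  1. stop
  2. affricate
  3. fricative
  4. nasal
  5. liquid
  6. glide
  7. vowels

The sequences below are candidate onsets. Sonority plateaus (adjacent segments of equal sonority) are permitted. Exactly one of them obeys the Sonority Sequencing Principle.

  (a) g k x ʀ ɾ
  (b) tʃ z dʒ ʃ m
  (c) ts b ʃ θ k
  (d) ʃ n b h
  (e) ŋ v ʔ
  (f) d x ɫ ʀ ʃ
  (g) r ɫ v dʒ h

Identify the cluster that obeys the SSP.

(a) sonority 1-1-3-5-5: well-formed.
(b) sonority 2-3-2-3-4: ill-formed.
(c) sonority 2-1-3-3-1: ill-formed.
(d) sonority 3-4-1-3: ill-formed.
(e) sonority 4-3-1: ill-formed.
(f) sonority 1-3-5-5-3: ill-formed.
(g) sonority 5-5-3-2-3: ill-formed.

a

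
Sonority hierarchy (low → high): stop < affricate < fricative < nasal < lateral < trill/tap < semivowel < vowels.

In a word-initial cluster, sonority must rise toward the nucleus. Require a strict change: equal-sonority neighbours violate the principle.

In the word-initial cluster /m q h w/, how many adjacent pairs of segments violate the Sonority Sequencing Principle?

1

/m/: nasal = 4.
/q/: stop = 1.
/h/: fricative = 3.
/w/: semivowel = 7.
/m/→/q/: 4→1 (does not rise) — violation.
/q/→/h/: 1→3 (rises) — ok.
/h/→/w/: 3→7 (rises) — ok.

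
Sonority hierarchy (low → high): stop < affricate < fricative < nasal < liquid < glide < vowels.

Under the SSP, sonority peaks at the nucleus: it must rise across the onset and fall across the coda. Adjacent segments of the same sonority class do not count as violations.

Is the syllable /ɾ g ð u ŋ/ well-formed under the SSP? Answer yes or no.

no

Onset: /ɾ/ is a liquid (sonority 5), /g/ is a stop (sonority 1), /ð/ is a fricative (sonority 3); then the nucleus /u/ (sonority 7).
Onset profile 5-1-3-7 — does not rise throughout.
Coda: /ŋ/ is a nasal (sonority 4).
Coda profile 7-4 — falls from the nucleus.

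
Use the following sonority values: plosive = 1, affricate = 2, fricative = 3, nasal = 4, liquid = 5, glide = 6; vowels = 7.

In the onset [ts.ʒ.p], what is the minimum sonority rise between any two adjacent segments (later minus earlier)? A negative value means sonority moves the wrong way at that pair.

-2

/ts/ — affricate, sonority 2.
/ʒ/ — fricative, sonority 3.
/p/ — plosive, sonority 1.
/ts/→/ʒ/: change +1.
/ʒ/→/p/: change -2.
Minimum = -2.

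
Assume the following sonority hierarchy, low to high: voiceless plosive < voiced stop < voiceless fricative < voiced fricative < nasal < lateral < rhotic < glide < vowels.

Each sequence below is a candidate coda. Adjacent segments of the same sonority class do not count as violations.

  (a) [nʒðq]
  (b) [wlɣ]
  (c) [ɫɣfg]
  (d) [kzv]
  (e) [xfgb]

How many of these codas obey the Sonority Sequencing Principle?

4

(a) sonority 5-4-4-1: well-formed.
(b) sonority 8-6-4: well-formed.
(c) sonority 6-4-3-2: well-formed.
(d) sonority 1-4-4: ill-formed.
(e) sonority 3-3-2-2: well-formed.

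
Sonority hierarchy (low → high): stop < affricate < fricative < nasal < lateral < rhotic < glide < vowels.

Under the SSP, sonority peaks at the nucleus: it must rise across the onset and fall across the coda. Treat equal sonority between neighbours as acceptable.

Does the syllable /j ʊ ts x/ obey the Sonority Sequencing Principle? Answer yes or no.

no

Onset: /j/ is a glide (sonority 7); then the nucleus /ʊ/ (sonority 8).
Onset profile 7-8 — rises to the nucleus.
Coda: /ts/ is an affricate (sonority 2), /x/ is a fricative (sonority 3).
Coda profile 8-2-3 — does not fall throughout.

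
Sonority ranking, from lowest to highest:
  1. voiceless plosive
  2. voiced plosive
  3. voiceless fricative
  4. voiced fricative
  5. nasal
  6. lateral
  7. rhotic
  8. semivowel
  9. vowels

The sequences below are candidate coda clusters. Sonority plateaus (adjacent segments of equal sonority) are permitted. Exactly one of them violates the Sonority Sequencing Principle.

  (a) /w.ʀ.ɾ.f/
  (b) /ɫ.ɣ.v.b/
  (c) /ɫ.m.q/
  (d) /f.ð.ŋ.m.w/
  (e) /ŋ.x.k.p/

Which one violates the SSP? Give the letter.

(a) sonority 8-7-7-3: well-formed.
(b) sonority 6-4-4-2: well-formed.
(c) sonority 6-5-1: well-formed.
(d) sonority 3-4-5-5-8: ill-formed.
(e) sonority 5-3-1-1: well-formed.

d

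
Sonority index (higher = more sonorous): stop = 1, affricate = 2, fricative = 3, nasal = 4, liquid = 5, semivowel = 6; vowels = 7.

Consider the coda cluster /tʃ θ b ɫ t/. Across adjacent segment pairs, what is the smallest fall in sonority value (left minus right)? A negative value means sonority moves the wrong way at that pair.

-4

/tʃ/ — affricate, sonority 2.
/θ/ — fricative, sonority 3.
/b/ — stop, sonority 1.
/ɫ/ — liquid, sonority 5.
/t/ — stop, sonority 1.
/tʃ/→/θ/: change -1.
/θ/→/b/: change +2.
/b/→/ɫ/: change -4.
/ɫ/→/t/: change +4.
Minimum = -4.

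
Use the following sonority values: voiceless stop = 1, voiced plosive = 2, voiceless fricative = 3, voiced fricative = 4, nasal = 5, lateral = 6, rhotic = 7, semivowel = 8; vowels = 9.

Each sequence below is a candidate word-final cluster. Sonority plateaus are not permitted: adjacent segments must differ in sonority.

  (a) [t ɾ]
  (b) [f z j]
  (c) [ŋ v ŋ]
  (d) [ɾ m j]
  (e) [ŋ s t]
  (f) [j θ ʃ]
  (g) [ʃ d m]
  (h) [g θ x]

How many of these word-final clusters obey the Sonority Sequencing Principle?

(a) [t ɾ]: profile 1-7 — violates.
(b) [f z j]: profile 3-4-8 — violates.
(c) [ŋ v ŋ]: profile 5-4-5 — violates.
(d) [ɾ m j]: profile 7-5-8 — violates.
(e) [ŋ s t]: profile 5-3-1 — obeys.
(f) [j θ ʃ]: profile 8-3-3 — violates.
(g) [ʃ d m]: profile 3-2-5 — violates.
(h) [g θ x]: profile 2-3-3 — violates.

1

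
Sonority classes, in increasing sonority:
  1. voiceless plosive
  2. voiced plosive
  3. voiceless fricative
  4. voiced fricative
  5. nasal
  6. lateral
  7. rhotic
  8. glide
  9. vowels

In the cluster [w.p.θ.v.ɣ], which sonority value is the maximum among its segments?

/w/ is a glide (sonority 8).
/p/ is a voiceless plosive (sonority 1).
/θ/ is a voiceless fricative (sonority 3).
/v/ is a voiced fricative (sonority 4).
/ɣ/ is a voiced fricative (sonority 4).
The maximum is 8.

8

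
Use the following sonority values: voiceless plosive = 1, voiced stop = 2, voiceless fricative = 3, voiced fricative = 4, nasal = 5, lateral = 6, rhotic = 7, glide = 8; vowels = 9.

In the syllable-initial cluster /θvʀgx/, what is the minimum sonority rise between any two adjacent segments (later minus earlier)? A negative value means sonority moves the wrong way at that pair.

/θ/ — voiceless fricative, sonority 3.
/v/ — voiced fricative, sonority 4.
/ʀ/ — rhotic, sonority 7.
/g/ — voiced stop, sonority 2.
/x/ — voiceless fricative, sonority 3.
/θ/→/v/: change +1.
/v/→/ʀ/: change +3.
/ʀ/→/g/: change -5.
/g/→/x/: change +1.
Minimum = -5.

-5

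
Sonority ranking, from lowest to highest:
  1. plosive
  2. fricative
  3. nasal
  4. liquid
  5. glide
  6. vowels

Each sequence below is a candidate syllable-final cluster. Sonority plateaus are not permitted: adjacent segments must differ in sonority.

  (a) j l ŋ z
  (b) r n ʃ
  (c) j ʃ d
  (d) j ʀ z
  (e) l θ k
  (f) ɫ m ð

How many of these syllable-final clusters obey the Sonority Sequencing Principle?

(a) sonority 5-4-3-2: well-formed.
(b) sonority 4-3-2: well-formed.
(c) sonority 5-2-1: well-formed.
(d) sonority 5-4-2: well-formed.
(e) sonority 4-2-1: well-formed.
(f) sonority 4-3-2: well-formed.

6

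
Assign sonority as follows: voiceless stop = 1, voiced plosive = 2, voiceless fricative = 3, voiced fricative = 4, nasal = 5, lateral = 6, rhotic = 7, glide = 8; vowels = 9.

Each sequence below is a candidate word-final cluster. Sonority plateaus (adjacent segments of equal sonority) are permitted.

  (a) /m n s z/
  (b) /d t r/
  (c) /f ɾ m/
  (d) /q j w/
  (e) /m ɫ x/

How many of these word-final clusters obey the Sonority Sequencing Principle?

(a) /m n s z/: profile 5-5-3-4 — violates.
(b) /d t r/: profile 2-1-7 — violates.
(c) /f ɾ m/: profile 3-7-5 — violates.
(d) /q j w/: profile 1-8-8 — violates.
(e) /m ɫ x/: profile 5-6-3 — violates.

0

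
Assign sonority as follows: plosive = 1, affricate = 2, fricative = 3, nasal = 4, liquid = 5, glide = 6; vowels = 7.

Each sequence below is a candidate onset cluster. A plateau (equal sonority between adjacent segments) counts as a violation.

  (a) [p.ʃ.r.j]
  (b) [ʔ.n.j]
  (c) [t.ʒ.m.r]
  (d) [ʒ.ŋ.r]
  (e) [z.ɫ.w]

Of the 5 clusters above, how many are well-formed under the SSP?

(a) sonority 1-3-5-6: well-formed.
(b) sonority 1-4-6: well-formed.
(c) sonority 1-3-4-5: well-formed.
(d) sonority 3-4-5: well-formed.
(e) sonority 3-5-6: well-formed.

5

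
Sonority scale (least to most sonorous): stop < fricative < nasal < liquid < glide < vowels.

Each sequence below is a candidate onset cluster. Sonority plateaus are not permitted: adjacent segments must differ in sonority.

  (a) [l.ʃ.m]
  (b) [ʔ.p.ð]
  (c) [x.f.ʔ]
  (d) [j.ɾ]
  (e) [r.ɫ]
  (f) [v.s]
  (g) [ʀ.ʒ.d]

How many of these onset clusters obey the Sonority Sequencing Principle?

(a) sonority 4-2-3: ill-formed.
(b) sonority 1-1-2: ill-formed.
(c) sonority 2-2-1: ill-formed.
(d) sonority 5-4: ill-formed.
(e) sonority 4-4: ill-formed.
(f) sonority 2-2: ill-formed.
(g) sonority 4-2-1: ill-formed.

0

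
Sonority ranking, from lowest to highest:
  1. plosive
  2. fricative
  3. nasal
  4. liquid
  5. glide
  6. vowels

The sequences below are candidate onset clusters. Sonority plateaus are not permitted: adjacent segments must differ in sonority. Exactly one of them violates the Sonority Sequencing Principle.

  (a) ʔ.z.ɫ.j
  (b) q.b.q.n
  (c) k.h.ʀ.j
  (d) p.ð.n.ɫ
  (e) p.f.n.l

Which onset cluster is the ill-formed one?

(a) sonority 1-2-4-5: well-formed.
(b) sonority 1-1-1-3: ill-formed.
(c) sonority 1-2-4-5: well-formed.
(d) sonority 1-2-3-4: well-formed.
(e) sonority 1-2-3-4: well-formed.

b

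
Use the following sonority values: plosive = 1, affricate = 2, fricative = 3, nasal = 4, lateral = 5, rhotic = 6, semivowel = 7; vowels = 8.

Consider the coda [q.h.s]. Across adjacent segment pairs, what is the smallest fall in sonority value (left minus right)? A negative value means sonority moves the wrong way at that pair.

/q/ — plosive, sonority 1.
/h/ — fricative, sonority 3.
/s/ — fricative, sonority 3.
/q/→/h/: change -2.
/h/→/s/: change +0.
Minimum = -2.

-2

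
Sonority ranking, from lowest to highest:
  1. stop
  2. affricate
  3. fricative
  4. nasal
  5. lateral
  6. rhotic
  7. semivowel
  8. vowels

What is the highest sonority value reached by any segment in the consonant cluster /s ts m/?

/s/ — fricative, sonority 3.
/ts/ — affricate, sonority 2.
/m/ — nasal, sonority 4.
The maximum is 4.

4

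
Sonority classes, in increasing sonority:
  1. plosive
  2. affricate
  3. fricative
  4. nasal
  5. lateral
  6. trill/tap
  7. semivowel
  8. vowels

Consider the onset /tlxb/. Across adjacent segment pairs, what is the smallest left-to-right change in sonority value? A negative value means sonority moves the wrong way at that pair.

/t/ — plosive, sonority 1.
/l/ — lateral, sonority 5.
/x/ — fricative, sonority 3.
/b/ — plosive, sonority 1.
/t/→/l/: change +4.
/l/→/x/: change -2.
/x/→/b/: change -2.
Minimum = -2.

-2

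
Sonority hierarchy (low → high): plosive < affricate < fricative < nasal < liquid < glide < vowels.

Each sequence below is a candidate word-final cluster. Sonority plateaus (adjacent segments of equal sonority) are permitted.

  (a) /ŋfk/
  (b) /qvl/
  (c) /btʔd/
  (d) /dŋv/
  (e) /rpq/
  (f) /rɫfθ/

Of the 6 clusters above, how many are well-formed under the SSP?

4

(a) sonority 4-3-1: well-formed.
(b) sonority 1-3-5: ill-formed.
(c) sonority 1-1-1-1: well-formed.
(d) sonority 1-4-3: ill-formed.
(e) sonority 5-1-1: well-formed.
(f) sonority 5-5-3-3: well-formed.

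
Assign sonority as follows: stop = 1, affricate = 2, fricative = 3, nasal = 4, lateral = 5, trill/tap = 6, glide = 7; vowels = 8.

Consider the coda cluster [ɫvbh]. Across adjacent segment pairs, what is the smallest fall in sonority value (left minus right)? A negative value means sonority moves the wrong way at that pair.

/ɫ/ is a lateral (sonority 5).
/v/ is a fricative (sonority 3).
/b/ is a stop (sonority 1).
/h/ is a fricative (sonority 3).
/ɫ/→/v/: change +2.
/v/→/b/: change +2.
/b/→/h/: change -2.
Minimum = -2.

-2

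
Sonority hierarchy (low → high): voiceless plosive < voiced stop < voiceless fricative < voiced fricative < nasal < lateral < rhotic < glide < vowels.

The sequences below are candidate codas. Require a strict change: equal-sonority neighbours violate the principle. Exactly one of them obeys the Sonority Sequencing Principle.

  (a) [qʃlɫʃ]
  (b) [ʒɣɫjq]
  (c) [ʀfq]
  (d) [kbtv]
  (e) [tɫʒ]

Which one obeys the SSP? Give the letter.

c

(a) [qʃlɫʃ]: profile 1-3-6-6-3 — violates.
(b) [ʒɣɫjq]: profile 4-4-6-8-1 — violates.
(c) [ʀfq]: profile 7-3-1 — obeys.
(d) [kbtv]: profile 1-2-1-4 — violates.
(e) [tɫʒ]: profile 1-6-4 — violates.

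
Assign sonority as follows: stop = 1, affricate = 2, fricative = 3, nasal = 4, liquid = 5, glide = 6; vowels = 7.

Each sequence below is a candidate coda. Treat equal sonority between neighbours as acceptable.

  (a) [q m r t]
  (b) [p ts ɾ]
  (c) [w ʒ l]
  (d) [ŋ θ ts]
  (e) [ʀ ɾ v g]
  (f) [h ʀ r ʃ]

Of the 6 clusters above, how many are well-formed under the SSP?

(a) [q m r t]: profile 1-4-5-1 — violates.
(b) [p ts ɾ]: profile 1-2-5 — violates.
(c) [w ʒ l]: profile 6-3-5 — violates.
(d) [ŋ θ ts]: profile 4-3-2 — obeys.
(e) [ʀ ɾ v g]: profile 5-5-3-1 — obeys.
(f) [h ʀ r ʃ]: profile 3-5-5-3 — violates.

2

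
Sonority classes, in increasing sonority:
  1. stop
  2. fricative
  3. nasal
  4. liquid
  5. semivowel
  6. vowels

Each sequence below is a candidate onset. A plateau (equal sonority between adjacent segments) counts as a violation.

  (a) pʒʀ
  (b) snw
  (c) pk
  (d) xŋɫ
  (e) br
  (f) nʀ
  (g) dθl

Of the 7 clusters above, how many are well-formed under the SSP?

6

(a) 1-2-4 → obeys
(b) 2-3-5 → obeys
(c) 1-1 → violates
(d) 2-3-4 → obeys
(e) 1-4 → obeys
(f) 3-4 → obeys
(g) 1-2-4 → obeys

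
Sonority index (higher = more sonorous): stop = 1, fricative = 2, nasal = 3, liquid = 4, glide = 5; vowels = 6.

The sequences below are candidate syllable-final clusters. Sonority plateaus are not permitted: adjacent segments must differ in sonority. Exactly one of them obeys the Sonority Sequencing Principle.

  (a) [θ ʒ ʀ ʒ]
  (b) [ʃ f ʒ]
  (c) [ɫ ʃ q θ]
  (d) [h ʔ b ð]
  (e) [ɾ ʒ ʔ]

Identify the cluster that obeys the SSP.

e

(a) [θ ʒ ʀ ʒ]: profile 2-2-4-2 — violates.
(b) [ʃ f ʒ]: profile 2-2-2 — violates.
(c) [ɫ ʃ q θ]: profile 4-2-1-2 — violates.
(d) [h ʔ b ð]: profile 2-1-1-2 — violates.
(e) [ɾ ʒ ʔ]: profile 4-2-1 — obeys.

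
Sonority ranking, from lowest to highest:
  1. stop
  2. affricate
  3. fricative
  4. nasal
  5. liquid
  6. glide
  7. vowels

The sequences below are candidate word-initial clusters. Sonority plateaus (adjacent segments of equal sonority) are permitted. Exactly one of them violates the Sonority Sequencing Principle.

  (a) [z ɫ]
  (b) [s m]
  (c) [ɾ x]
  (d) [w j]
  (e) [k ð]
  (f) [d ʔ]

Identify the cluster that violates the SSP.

c

(a) [z ɫ]: profile 3-5 — obeys.
(b) [s m]: profile 3-4 — obeys.
(c) [ɾ x]: profile 5-3 — violates.
(d) [w j]: profile 6-6 — obeys.
(e) [k ð]: profile 1-3 — obeys.
(f) [d ʔ]: profile 1-1 — obeys.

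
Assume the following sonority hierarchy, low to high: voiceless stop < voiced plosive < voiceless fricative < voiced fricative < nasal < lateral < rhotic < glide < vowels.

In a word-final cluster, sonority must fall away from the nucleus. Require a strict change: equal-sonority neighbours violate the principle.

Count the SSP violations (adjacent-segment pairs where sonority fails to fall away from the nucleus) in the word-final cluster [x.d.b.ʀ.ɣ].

/x/ — voiceless fricative, sonority 3.
/d/ — voiced plosive, sonority 2.
/b/ — voiced plosive, sonority 2.
/ʀ/ — rhotic, sonority 7.
/ɣ/ — voiced fricative, sonority 4.
/x/→/d/: 3→2 (falls) — ok.
/d/→/b/: 2→2 (plateau) — violation.
/b/→/ʀ/: 2→7 (does not fall) — violation.
/ʀ/→/ɣ/: 7→4 (falls) — ok.

2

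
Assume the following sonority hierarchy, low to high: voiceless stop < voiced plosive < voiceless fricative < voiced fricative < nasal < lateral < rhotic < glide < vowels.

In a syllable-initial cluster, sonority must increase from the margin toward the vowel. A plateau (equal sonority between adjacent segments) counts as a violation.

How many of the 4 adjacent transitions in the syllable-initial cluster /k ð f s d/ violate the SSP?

3

/k/: voiceless stop = 1.
/ð/: voiced fricative = 4.
/f/: voiceless fricative = 3.
/s/: voiceless fricative = 3.
/d/: voiced plosive = 2.
/k/→/ð/: 1→4 (rises) — ok.
/ð/→/f/: 4→3 (does not rise) — violation.
/f/→/s/: 3→3 (plateau) — violation.
/s/→/d/: 3→2 (does not rise) — violation.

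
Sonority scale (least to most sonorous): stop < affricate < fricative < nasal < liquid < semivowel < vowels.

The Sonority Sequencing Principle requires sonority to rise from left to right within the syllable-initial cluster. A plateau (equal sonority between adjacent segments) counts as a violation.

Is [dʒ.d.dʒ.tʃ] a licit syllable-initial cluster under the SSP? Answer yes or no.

no

/dʒ/ is an affricate (sonority 2).
/d/ is a stop (sonority 1).
/dʒ/ is an affricate (sonority 2).
/tʃ/ is an affricate (sonority 2).
The profile is 2-1-2-2. Between /dʒ/ (2) and /d/ (1) sonority does not rise, so the cluster violates the SSP.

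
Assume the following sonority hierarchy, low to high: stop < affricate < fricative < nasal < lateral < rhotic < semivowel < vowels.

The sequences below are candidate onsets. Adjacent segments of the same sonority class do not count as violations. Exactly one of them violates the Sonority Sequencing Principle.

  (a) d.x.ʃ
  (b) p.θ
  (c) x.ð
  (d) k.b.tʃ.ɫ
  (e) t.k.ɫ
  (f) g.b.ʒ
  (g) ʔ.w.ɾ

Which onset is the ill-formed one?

(a) sonority 1-3-3: well-formed.
(b) sonority 1-3: well-formed.
(c) sonority 3-3: well-formed.
(d) sonority 1-1-2-5: well-formed.
(e) sonority 1-1-5: well-formed.
(f) sonority 1-1-3: well-formed.
(g) sonority 1-7-6: ill-formed.

g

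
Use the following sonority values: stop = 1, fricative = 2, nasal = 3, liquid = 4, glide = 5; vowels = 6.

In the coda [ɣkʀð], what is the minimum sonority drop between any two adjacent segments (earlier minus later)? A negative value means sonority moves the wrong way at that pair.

-3

/ɣ/ — fricative, sonority 2.
/k/ — stop, sonority 1.
/ʀ/ — liquid, sonority 4.
/ð/ — fricative, sonority 2.
/ɣ/→/k/: change +1.
/k/→/ʀ/: change -3.
/ʀ/→/ð/: change +2.
Minimum = -3.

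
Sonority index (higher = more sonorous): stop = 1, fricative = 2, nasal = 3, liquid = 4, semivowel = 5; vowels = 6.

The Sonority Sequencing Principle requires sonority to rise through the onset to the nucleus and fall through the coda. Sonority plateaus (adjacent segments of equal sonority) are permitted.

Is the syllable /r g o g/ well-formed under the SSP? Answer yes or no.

no

Onset: /r/ is a liquid (sonority 4), /g/ is a stop (sonority 1); then the nucleus /o/ (sonority 6).
Onset profile 4-1-6 — does not rise throughout.
Coda: /g/ is a stop (sonority 1).
Coda profile 6-1 — falls from the nucleus.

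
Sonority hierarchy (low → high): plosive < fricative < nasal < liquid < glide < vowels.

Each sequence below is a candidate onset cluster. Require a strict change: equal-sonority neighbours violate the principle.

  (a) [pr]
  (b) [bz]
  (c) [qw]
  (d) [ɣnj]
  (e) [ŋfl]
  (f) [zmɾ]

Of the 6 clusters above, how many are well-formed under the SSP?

(a) [pr]: profile 1-4 — obeys.
(b) [bz]: profile 1-2 — obeys.
(c) [qw]: profile 1-5 — obeys.
(d) [ɣnj]: profile 2-3-5 — obeys.
(e) [ŋfl]: profile 3-2-4 — violates.
(f) [zmɾ]: profile 2-3-4 — obeys.

5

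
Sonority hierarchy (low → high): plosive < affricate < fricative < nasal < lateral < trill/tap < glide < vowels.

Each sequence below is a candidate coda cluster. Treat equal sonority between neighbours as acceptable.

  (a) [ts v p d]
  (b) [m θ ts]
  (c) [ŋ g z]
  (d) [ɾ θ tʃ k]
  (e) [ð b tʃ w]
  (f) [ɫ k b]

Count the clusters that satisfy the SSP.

(a) 2-3-1-1 → violates
(b) 4-3-2 → obeys
(c) 4-1-3 → violates
(d) 6-3-2-1 → obeys
(e) 3-1-2-7 → violates
(f) 5-1-1 → obeys

3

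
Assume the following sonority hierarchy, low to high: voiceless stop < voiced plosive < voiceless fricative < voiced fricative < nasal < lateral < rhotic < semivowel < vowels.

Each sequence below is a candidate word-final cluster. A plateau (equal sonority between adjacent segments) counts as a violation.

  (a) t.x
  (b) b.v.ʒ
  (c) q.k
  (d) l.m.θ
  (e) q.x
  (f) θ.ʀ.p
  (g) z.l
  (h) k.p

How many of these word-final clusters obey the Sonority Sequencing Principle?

1

(a) sonority 1-3: ill-formed.
(b) sonority 2-4-4: ill-formed.
(c) sonority 1-1: ill-formed.
(d) sonority 6-5-3: well-formed.
(e) sonority 1-3: ill-formed.
(f) sonority 3-7-1: ill-formed.
(g) sonority 4-6: ill-formed.
(h) sonority 1-1: ill-formed.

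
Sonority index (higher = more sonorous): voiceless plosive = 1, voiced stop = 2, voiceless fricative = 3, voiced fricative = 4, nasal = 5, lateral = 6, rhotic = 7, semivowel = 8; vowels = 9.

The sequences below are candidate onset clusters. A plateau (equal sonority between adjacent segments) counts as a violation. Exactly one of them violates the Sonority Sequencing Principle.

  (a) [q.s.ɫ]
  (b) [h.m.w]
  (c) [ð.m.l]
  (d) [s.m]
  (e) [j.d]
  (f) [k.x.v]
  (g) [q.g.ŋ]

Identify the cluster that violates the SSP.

(a) sonority 1-3-6: well-formed.
(b) sonority 3-5-8: well-formed.
(c) sonority 4-5-6: well-formed.
(d) sonority 3-5: well-formed.
(e) sonority 8-2: ill-formed.
(f) sonority 1-3-4: well-formed.
(g) sonority 1-2-5: well-formed.

e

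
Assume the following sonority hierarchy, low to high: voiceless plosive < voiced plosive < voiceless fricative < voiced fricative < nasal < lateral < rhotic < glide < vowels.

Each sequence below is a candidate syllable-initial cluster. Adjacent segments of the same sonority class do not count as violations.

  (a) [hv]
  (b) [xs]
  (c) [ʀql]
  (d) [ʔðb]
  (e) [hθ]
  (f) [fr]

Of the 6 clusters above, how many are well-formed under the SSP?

(a) 3-4 → obeys
(b) 3-3 → obeys
(c) 7-1-6 → violates
(d) 1-4-2 → violates
(e) 3-3 → obeys
(f) 3-7 → obeys

4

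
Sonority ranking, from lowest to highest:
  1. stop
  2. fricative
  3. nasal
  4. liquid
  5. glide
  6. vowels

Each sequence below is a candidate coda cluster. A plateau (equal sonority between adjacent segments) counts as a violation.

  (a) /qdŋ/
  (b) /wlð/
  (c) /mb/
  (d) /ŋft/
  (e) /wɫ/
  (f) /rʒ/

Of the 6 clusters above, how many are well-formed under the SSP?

(a) /qdŋ/: profile 1-1-3 — violates.
(b) /wlð/: profile 5-4-2 — obeys.
(c) /mb/: profile 3-1 — obeys.
(d) /ŋft/: profile 3-2-1 — obeys.
(e) /wɫ/: profile 5-4 — obeys.
(f) /rʒ/: profile 4-2 — obeys.

5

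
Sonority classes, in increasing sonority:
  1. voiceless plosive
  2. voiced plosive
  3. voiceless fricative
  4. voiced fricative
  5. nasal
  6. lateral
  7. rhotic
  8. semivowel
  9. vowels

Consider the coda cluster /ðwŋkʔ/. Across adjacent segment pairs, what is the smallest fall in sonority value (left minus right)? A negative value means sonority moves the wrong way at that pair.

/ð/ is a voiced fricative (sonority 4).
/w/ is a semivowel (sonority 8).
/ŋ/ is a nasal (sonority 5).
/k/ is a voiceless plosive (sonority 1).
/ʔ/ is a voiceless plosive (sonority 1).
/ð/→/w/: change -4.
/w/→/ŋ/: change +3.
/ŋ/→/k/: change +4.
/k/→/ʔ/: change +0.
Minimum = -4.

-4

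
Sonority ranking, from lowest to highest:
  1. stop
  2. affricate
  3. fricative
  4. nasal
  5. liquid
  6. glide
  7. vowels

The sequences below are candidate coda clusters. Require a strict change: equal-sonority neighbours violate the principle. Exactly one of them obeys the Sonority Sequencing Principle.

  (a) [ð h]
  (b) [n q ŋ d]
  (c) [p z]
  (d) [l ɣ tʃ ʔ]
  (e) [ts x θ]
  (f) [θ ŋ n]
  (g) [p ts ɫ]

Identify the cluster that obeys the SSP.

(a) sonority 3-3: ill-formed.
(b) sonority 4-1-4-1: ill-formed.
(c) sonority 1-3: ill-formed.
(d) sonority 5-3-2-1: well-formed.
(e) sonority 2-3-3: ill-formed.
(f) sonority 3-4-4: ill-formed.
(g) sonority 1-2-5: ill-formed.

d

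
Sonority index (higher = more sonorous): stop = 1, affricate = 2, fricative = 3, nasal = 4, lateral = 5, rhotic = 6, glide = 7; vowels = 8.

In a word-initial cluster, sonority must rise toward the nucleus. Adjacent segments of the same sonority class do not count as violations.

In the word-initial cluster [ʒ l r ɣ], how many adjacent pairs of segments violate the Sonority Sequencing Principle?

/ʒ/ — fricative, sonority 3.
/l/ — lateral, sonority 5.
/r/ — rhotic, sonority 6.
/ɣ/ — fricative, sonority 3.
/ʒ/→/l/: 3→5 (rises) — ok.
/l/→/r/: 5→6 (rises) — ok.
/r/→/ɣ/: 6→3 (does not rise) — violation.

1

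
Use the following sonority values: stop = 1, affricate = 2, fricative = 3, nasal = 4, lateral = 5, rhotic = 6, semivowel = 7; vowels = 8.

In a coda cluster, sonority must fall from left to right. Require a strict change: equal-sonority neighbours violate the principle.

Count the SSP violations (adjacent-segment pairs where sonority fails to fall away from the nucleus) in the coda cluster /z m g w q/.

2

/z/ is a fricative (sonority 3).
/m/ is a nasal (sonority 4).
/g/ is a stop (sonority 1).
/w/ is a semivowel (sonority 7).
/q/ is a stop (sonority 1).
/z/→/m/: 3→4 (does not fall) — violation.
/m/→/g/: 4→1 (falls) — ok.
/g/→/w/: 1→7 (does not fall) — violation.
/w/→/q/: 7→1 (falls) — ok.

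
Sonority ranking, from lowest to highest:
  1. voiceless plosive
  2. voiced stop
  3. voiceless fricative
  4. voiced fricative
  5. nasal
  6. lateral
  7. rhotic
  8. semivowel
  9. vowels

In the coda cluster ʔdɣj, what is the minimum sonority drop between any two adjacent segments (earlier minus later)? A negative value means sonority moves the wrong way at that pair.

/ʔ/ — voiceless plosive, sonority 1.
/d/ — voiced stop, sonority 2.
/ɣ/ — voiced fricative, sonority 4.
/j/ — semivowel, sonority 8.
/ʔ/→/d/: change -1.
/d/→/ɣ/: change -2.
/ɣ/→/j/: change -4.
Minimum = -4.

-4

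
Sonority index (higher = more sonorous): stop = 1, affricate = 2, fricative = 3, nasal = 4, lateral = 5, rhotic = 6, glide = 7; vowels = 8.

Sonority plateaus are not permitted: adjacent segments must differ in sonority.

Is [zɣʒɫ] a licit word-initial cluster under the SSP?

/z/: fricative = 3.
/ɣ/: fricative = 3.
/ʒ/: fricative = 3.
/ɫ/: lateral = 5.
The profile is 3-3-3-5. Between /z/ (3) and /ɣ/ (3) sonority does not rise, so the cluster violates the SSP.

no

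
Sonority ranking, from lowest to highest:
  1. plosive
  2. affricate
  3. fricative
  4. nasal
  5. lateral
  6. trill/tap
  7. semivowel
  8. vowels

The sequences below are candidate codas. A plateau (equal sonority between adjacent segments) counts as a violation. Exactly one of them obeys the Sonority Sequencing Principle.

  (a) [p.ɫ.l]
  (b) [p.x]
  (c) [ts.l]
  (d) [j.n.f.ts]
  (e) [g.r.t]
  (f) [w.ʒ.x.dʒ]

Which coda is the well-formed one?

d

(a) [p.ɫ.l]: profile 1-5-5 — violates.
(b) [p.x]: profile 1-3 — violates.
(c) [ts.l]: profile 2-5 — violates.
(d) [j.n.f.ts]: profile 7-4-3-2 — obeys.
(e) [g.r.t]: profile 1-6-1 — violates.
(f) [w.ʒ.x.dʒ]: profile 7-3-3-2 — violates.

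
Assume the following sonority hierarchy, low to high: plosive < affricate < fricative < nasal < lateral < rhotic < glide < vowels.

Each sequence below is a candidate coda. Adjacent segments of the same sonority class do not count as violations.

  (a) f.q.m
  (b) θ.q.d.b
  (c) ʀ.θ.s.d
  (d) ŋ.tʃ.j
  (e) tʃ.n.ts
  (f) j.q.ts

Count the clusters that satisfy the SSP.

2

(a) 3-1-4 → violates
(b) 3-1-1-1 → obeys
(c) 6-3-3-1 → obeys
(d) 4-2-7 → violates
(e) 2-4-2 → violates
(f) 7-1-2 → violates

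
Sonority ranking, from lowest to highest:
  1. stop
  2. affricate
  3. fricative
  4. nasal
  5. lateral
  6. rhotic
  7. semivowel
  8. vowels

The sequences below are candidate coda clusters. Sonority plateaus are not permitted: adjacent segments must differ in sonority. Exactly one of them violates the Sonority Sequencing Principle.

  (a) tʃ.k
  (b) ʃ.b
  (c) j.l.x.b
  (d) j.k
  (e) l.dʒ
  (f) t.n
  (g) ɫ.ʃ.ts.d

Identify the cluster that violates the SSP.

(a) sonority 2-1: well-formed.
(b) sonority 3-1: well-formed.
(c) sonority 7-5-3-1: well-formed.
(d) sonority 7-1: well-formed.
(e) sonority 5-2: well-formed.
(f) sonority 1-4: ill-formed.
(g) sonority 5-3-2-1: well-formed.

f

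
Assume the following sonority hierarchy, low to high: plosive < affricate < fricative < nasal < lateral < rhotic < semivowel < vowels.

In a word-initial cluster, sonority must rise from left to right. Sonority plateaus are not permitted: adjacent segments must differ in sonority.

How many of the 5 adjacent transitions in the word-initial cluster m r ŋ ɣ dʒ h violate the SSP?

/m/ is a nasal (sonority 4).
/r/ is a rhotic (sonority 6).
/ŋ/ is a nasal (sonority 4).
/ɣ/ is a fricative (sonority 3).
/dʒ/ is an affricate (sonority 2).
/h/ is a fricative (sonority 3).
/m/→/r/: 4→6 (rises) — ok.
/r/→/ŋ/: 6→4 (does not rise) — violation.
/ŋ/→/ɣ/: 4→3 (does not rise) — violation.
/ɣ/→/dʒ/: 3→2 (does not rise) — violation.
/dʒ/→/h/: 2→3 (rises) — ok.

3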